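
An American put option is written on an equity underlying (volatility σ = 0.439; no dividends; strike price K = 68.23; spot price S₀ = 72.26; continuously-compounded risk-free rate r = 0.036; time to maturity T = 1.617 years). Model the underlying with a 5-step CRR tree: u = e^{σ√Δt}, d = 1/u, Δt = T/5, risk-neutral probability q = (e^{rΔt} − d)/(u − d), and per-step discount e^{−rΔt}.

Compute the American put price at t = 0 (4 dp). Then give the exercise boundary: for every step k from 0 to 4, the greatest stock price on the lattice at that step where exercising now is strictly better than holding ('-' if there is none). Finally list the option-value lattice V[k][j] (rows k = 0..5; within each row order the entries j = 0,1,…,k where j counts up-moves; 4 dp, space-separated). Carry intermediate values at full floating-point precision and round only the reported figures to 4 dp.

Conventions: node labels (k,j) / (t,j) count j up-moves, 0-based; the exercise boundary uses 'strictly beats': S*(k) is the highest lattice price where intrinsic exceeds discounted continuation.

price = 12.4308
boundary = - - - 34.1689 43.8584
tree:
12.4308
18.0764 6.1488
25.3796 10.0008 1.8034
34.0611 15.8786 3.3858 0.0000
41.6100 24.3716 6.3567 0.0000 0.0000
47.4911 34.0611 11.9343 0.0000 0.0000 0.0000

Δt=0.32340, u=1.28358, d=0.77907, q=0.46112, disc=e^(-rΔt)=0.98843
k=5 terminal: V=max(K-S,0) → 47.4911 34.0611 11.9343 0.0000 0.0000 0.0000
k=4: j=0 S=26.6200 intr=41.6100 cont=40.8202 V=41.6100[EX]; j=1 S=43.8584 intr=24.3716 cont=23.5818 V=24.3716[EX]; j=2 S=72.2600 intr=0.0000 cont=6.3567 V=6.3567[hold]; j=3 S=119.0536 intr=0.0000 cont=0.0000 V=0.0000[hold]; j=4 S=196.1496 intr=0.0000 cont=0.0000 V=0.0000[hold]  S*(4)=43.8584
k=3: j=0 S=34.1689 intr=34.0611 cont=33.2714 V=34.0611[EX]; j=1 S=56.2957 intr=11.9343 cont=15.8786 V=15.8786[hold]; j=2 S=92.7514 intr=0.0000 cont=3.3858 V=3.3858[hold]; j=3 S=152.8147 intr=0.0000 cont=0.0000 V=0.0000[hold]  S*(3)=34.1689
k=2: j=0 S=43.8584 intr=24.3716 cont=25.3796 V=25.3796[hold]; j=1 S=72.2600 intr=0.0000 cont=10.0008 V=10.0008[hold]; j=2 S=119.0536 intr=0.0000 cont=1.8034 V=1.8034[hold]  S*(2)=-
k=1: j=0 S=56.2957 intr=11.9343 cont=18.0764 V=18.0764[hold]; j=1 S=92.7514 intr=0.0000 cont=6.1488 V=6.1488[hold]  S*(1)=-
k=0: j=0 S=72.2600 intr=0.0000 cont=12.4308 V=12.4308[hold]  S*(0)=-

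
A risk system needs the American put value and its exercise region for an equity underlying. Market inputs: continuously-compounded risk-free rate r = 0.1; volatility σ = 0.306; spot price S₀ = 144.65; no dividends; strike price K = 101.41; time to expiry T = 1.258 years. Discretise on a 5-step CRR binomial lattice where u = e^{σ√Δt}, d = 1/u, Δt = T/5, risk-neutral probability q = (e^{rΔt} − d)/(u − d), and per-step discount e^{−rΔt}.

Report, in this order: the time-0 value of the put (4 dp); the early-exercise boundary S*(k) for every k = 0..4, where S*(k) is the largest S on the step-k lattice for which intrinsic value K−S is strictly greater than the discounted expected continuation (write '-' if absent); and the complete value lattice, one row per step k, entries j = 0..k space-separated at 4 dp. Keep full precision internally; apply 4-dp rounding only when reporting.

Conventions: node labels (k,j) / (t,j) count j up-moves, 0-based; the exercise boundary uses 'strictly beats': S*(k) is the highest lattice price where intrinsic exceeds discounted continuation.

price = 1.7399
boundary = - - - - 78.2854
tree:
1.7399
3.4442 0.3950
6.6895 0.8891 0.0000
12.6653 2.0012 0.0000 0.0000
23.1246 4.5041 0.0000 0.0000 0.0000
34.2638 10.1374 0.0000 0.0000 0.0000 0.0000

Δt=0.25160  u=1.16589  d=0.85771  q=0.54438  discount=0.97515
step 5 (expiry): payoffs max(K−S,0) = 34.2638 10.1374 0.0000 0.0000 0.0000 0.0000
step 4: (k=4,j=0): S=78.2854, K−S=23.1246, hold=20.6049 ⇒ V=23.1246 exercise | (k=4,j=1): S=106.4142, K−S=0.0000, hold=4.5041 ⇒ V=4.5041 continue | (k=4,j=2): S=144.6500, K−S=0.0000, hold=0.0000 ⇒ V=0.0000 continue | (k=4,j=3): S=196.6243, K−S=0.0000, hold=0.0000 ⇒ V=0.0000 continue | (k=4,j=4): S=267.2735, K−S=0.0000, hold=0.0000 ⇒ V=0.0000 continue  boundary S*=78.2854
step 3: (k=3,j=0): S=91.2726, K−S=10.1374, hold=12.6653 ⇒ V=12.6653 continue | (k=3,j=1): S=124.0678, K−S=0.0000, hold=2.0012 ⇒ V=2.0012 continue | (k=3,j=2): S=168.6467, K−S=0.0000, hold=0.0000 ⇒ V=0.0000 continue | (k=3,j=3): S=229.2432, K−S=0.0000, hold=0.0000 ⇒ V=0.0000 continue  boundary S*=-
step 2: (k=2,j=0): S=106.4142, K−S=0.0000, hold=6.6895 ⇒ V=6.6895 continue | (k=2,j=1): S=144.6500, K−S=0.0000, hold=0.8891 ⇒ V=0.8891 continue | (k=2,j=2): S=196.6243, K−S=0.0000, hold=0.0000 ⇒ V=0.0000 continue  boundary S*=-
step 1: (k=1,j=0): S=124.0678, K−S=0.0000, hold=3.4442 ⇒ V=3.4442 continue | (k=1,j=1): S=168.6467, K−S=0.0000, hold=0.3950 ⇒ V=0.3950 continue  boundary S*=-
step 0: (k=0,j=0): S=144.6500, K−S=0.0000, hold=1.7399 ⇒ V=1.7399 continue  boundary S*=-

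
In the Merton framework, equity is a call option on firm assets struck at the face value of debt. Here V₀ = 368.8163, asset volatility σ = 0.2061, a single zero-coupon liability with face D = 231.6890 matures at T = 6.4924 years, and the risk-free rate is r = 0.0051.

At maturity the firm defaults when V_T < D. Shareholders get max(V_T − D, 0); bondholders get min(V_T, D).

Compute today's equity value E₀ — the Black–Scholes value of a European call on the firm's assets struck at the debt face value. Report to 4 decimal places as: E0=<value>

E0=158.2457

Work the structural quantities from V₀ = 368.8163 against face 231.6890:
d₁ = [ln(V₀/D) + (r + σ²/2)T] / (σ√T)
   = [ln(368.8163/231.6890) + (0.0051 + 0.5·0.2061²)·6.4924] / (0.2061·√6.4924)
   = [0.464903 + 0.171001] / 0.525147 = 1.210906
d₂ = d₁ − σ√T = 1.210906 − 0.525147 = 0.685760
N(d₁) = 0.887034,  N(d₂) = 0.753568,  e^(−rT) = 0.967431
E₀ = V₀·N(d₁) − D·e^(−rT)·N(d₂)
   = 368.8163·0.887034 − 231.6890·0.967431·0.753568 = 158.245730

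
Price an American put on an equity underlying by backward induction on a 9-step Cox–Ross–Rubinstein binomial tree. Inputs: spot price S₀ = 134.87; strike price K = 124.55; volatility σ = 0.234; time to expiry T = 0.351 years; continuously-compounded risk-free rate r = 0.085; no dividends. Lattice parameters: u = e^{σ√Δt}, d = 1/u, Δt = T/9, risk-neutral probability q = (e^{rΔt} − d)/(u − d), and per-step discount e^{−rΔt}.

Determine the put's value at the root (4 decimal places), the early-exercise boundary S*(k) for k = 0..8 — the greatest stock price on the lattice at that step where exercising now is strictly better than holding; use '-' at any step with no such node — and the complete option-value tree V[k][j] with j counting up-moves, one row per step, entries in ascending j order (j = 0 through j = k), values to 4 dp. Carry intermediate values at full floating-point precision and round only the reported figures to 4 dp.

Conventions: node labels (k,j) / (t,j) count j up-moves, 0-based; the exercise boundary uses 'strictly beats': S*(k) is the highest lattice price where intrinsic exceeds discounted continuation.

price = 2.3545
boundary = - - - - - 107.0456 112.1084 107.0456 112.1084
tree:
2.3545
3.7434 1.1096
5.7965 1.9048 0.3953
8.7027 3.1971 0.7446 0.0810
12.6025 5.2203 1.3822 0.1709 0.0000
17.5044 8.2359 2.5181 0.3606 0.0000 0.0000
22.3386 12.4416 4.4731 0.7606 0.0000 0.0000 0.0000
26.9544 17.5044 7.6669 1.6045 0.0000 0.0000 0.0000 0.0000
31.3618 22.3386 12.4416 3.3845 0.0000 0.0000 0.0000 0.0000 0.0000
35.5702 26.9544 17.5044 7.1394 0.0000 0.0000 0.0000 0.0000 0.0000 0.0000

params: Δt=0.03900 u=1.04730 d=0.95484 q=0.52436 e^(-rΔt)=0.99669
t_9 payoffs: 35.5702 26.9544 17.5044 7.1394 0.0000 0.0000 0.0000 0.0000 0.0000 0.0000
t_8: node(8,0) S=93.1882 payoff=31.3618 vs cont=30.9496 → 31.3618 [stop]  node(8,1) S=102.2114 payoff=22.3386 vs cont=21.9264 → 22.3386 [stop]  node(8,2) S=112.1084 payoff=12.4416 vs cont=12.0294 → 12.4416 [stop]  node(8,3) S=122.9636 payoff=1.5864 vs cont=3.3845 → 3.3845 [wait]  node(8,4) S=134.8700 payoff=0.0000 vs cont=0.0000 → 0.0000 [wait]  node(8,5) S=147.9292 payoff=0.0000 vs cont=0.0000 → 0.0000 [wait]  node(8,6) S=162.2530 payoff=0.0000 vs cont=0.0000 → 0.0000 [wait]  node(8,7) S=177.9636 payoff=0.0000 vs cont=0.0000 → 0.0000 [wait]  node(8,8) S=195.1955 payoff=0.0000 vs cont=0.0000 → 0.0000 [wait]  ⇒ S*(8)=112.1084
t_7: node(7,0) S=97.5956 payoff=26.9544 vs cont=26.5422 → 26.9544 [stop]  node(7,1) S=107.0456 payoff=17.5044 vs cont=17.0922 → 17.5044 [stop]  node(7,2) S=117.4106 payoff=7.1394 vs cont=7.6669 → 7.6669 [wait]  node(7,3) S=128.7793 payoff=0.0000 vs cont=1.6045 → 1.6045 [wait]  node(7,4) S=141.2488 payoff=0.0000 vs cont=0.0000 → 0.0000 [wait]  node(7,5) S=154.9256 payoff=0.0000 vs cont=0.0000 → 0.0000 [wait]  node(7,6) S=169.9268 payoff=0.0000 vs cont=0.0000 → 0.0000 [wait]  node(7,7) S=186.3805 payoff=0.0000 vs cont=0.0000 → 0.0000 [wait]  ⇒ S*(7)=107.0456
t_6: node(6,0) S=102.2114 payoff=22.3386 vs cont=21.9264 → 22.3386 [stop]  node(6,1) S=112.1084 payoff=12.4416 vs cont=12.3051 → 12.4416 [stop]  node(6,2) S=122.9636 payoff=1.5864 vs cont=4.4731 → 4.4731 [wait]  node(6,3) S=134.8700 payoff=0.0000 vs cont=0.7606 → 0.7606 [wait]  node(6,4) S=147.9292 payoff=0.0000 vs cont=0.0000 → 0.0000 [wait]  node(6,5) S=162.2530 payoff=0.0000 vs cont=0.0000 → 0.0000 [wait]  node(6,6) S=177.9636 payoff=0.0000 vs cont=0.0000 → 0.0000 [wait]  ⇒ S*(6)=112.1084
t_5: node(5,0) S=107.0456 payoff=17.5044 vs cont=17.0922 → 17.5044 [stop]  node(5,1) S=117.4106 payoff=7.1394 vs cont=8.2359 → 8.2359 [wait]  node(5,2) S=128.7793 payoff=0.0000 vs cont=2.5181 → 2.5181 [wait]  node(5,3) S=141.2488 payoff=0.0000 vs cont=0.3606 → 0.3606 [wait]  node(5,4) S=154.9256 payoff=0.0000 vs cont=0.0000 → 0.0000 [wait]  node(5,5) S=169.9268 payoff=0.0000 vs cont=0.0000 → 0.0000 [wait]  ⇒ S*(5)=107.0456
t_4: node(4,0) S=112.1084 payoff=12.4416 vs cont=12.6025 → 12.6025 [wait]  node(4,1) S=122.9636 payoff=1.5864 vs cont=5.2203 → 5.2203 [wait]  node(4,2) S=134.8700 payoff=0.0000 vs cont=1.3822 → 1.3822 [wait]  node(4,3) S=147.9292 payoff=0.0000 vs cont=0.1709 → 0.1709 [wait]  node(4,4) S=162.2530 payoff=0.0000 vs cont=0.0000 → 0.0000 [wait]  ⇒ S*(4)=-
t_3: node(3,0) S=117.4106 payoff=7.1394 vs cont=8.7027 → 8.7027 [wait]  node(3,1) S=128.7793 payoff=0.0000 vs cont=3.1971 → 3.1971 [wait]  node(3,2) S=141.2488 payoff=0.0000 vs cont=0.7446 → 0.7446 [wait]  node(3,3) S=154.9256 payoff=0.0000 vs cont=0.0810 → 0.0810 [wait]  ⇒ S*(3)=-
t_2: node(2,0) S=122.9636 payoff=1.5864 vs cont=5.7965 → 5.7965 [wait]  node(2,1) S=134.8700 payoff=0.0000 vs cont=1.9048 → 1.9048 [wait]  node(2,2) S=147.9292 payoff=0.0000 vs cont=0.3953 → 0.3953 [wait]  ⇒ S*(2)=-
t_1: node(1,0) S=128.7793 payoff=0.0000 vs cont=3.7434 → 3.7434 [wait]  node(1,1) S=141.2488 payoff=0.0000 vs cont=1.1096 → 1.1096 [wait]  ⇒ S*(1)=-
t_0: node(0,0) S=134.8700 payoff=0.0000 vs cont=2.3545 → 2.3545 [wait]  ⇒ S*(0)=-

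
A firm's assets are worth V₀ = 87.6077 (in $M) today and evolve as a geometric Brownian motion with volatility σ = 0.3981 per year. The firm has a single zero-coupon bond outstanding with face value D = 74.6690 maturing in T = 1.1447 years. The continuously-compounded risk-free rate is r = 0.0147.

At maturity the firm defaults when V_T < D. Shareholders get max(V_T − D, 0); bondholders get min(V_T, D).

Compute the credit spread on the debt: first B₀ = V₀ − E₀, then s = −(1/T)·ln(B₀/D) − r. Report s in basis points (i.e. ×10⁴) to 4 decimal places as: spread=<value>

Apply the equity-as-call identities (strike 74.6690, horizon 1.1447 years):
d₁ = [ln(V₀/D) + (r + σ²/2)T] / (σ√T)
   = [ln(87.6077/74.6690) + (0.0147 + 0.5·0.3981²)·1.1447] / (0.3981·√1.1447)
   = [0.159804 + 0.107535] / 0.425930 = 0.627660
d₂ = d₁ − σ√T = 0.627660 − 0.425930 = 0.201730
N(d₁) = 0.734887,  N(d₂) = 0.579936,  e^(−rT) = 0.983314
E₀ = V₀·N(d₁) − D·e^(−rT)·N(d₂)
   = 87.6077·0.734887 − 74.6690·0.983314·0.579936 = 21.801046
B₀ = V₀ − E₀ = 87.6077 − 21.801046 = 65.806654
spread = −(1/T)·ln(B₀/D) − r = −(1/1.1447)·ln(65.806654/74.6690) − 0.0147 = 0.09567308
in basis points: 0.09567308 × 10⁴ = 956.7308 bp

spread=956.7308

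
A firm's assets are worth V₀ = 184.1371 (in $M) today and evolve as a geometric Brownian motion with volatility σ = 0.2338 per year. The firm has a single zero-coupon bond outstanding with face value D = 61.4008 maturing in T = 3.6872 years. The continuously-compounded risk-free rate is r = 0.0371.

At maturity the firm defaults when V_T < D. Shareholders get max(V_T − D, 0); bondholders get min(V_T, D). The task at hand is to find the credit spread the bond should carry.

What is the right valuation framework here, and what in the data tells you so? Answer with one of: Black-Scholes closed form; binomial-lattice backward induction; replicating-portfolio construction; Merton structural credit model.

framework: Merton structural credit model

Key observation: with the firm-asset dynamics (V₀ = 184.1371) and a single zero-coupon liability of face 61.4008 given, debt value, spread, and default probability all derive from the option view of the balance sheet.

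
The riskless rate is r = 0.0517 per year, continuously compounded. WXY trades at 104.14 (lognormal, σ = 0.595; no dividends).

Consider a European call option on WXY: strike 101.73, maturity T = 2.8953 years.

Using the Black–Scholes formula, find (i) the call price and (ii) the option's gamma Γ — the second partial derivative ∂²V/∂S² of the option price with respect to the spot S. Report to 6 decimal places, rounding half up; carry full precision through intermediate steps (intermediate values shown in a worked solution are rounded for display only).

price = 45.898840
Γ = 0.003008

σ√T = 0.595·√2.8953 = 1.012427
d₁ = (ln(S/K) + (r+σ²/2)T) / (σ√T) = (ln(104.14/101.73) + (0.0517+0.595²/2)·2.8953) / 1.012427 = (0.023414 + 0.662191) / 1.012427 = 0.677190
d₂ = d₁ − σ√T = 0.677190 − 1.012427 = -0.335237
e^{−rT} = 0.860977
N(d₁) = 0.750857,  N(d₂) = 0.368723
Call price V = S·N(d₁) − K·e^{−rT}·N(d₂) = 78.194269 − 32.295429 = 45.898840
φ(d₁) = (1/√(2π))·e^{−d₁²/2} = 0.317197
Γ = φ(d₁) / (S·σ·√T) = 0.003008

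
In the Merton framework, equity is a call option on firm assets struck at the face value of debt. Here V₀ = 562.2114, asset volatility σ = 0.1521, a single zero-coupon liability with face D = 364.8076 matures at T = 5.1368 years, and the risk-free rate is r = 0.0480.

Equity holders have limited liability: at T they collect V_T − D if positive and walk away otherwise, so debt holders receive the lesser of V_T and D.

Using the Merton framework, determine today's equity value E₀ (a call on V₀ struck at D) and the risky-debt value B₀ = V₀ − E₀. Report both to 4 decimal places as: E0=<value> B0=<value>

Equity is a call on the firm's assets struck at D = 364.8076:
d₁ = [ln(V₀/D) + (r + σ²/2)T] / (σ√T)
   = [ln(562.2114/364.8076) + (0.0480 + 0.5·0.1521²)·5.1368] / (0.1521·√5.1368)
   = [0.432508 + 0.305985] / 0.344727 = 2.142252
d₂ = d₁ − σ√T = 2.142252 − 0.344727 = 1.797525
N(d₁) = 0.983913,  N(d₂) = 0.963874,  e^(−rT) = 0.781479
E₀ = V₀·N(d₁) − D·e^(−rT)·N(d₂)
   = 562.2114·0.983913 − 364.8076·0.781479·0.963874 = 278.376875
B₀ = V₀ − E₀ = 562.2114 − 278.376875 = 283.834525

E0=278.3769 B0=283.8345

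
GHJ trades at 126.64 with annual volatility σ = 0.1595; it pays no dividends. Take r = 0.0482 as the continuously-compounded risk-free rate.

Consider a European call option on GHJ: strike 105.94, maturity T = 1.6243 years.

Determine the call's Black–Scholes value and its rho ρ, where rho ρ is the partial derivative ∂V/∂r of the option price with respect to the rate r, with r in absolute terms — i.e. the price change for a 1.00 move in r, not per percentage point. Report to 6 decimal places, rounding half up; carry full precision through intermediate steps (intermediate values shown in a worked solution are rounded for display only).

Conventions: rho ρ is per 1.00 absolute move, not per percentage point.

price = 29.788208
ρ = 139.592295

σ√T = 0.1595·√1.6243 = 0.203280
d₁ = (ln(S/K) + (r+σ²/2)T) / (σ√T) = (ln(126.64/105.94) + (0.0482+0.1595²/2)·1.6243) / 0.203280 = (0.178476 + 0.098953) / 0.203280 = 1.364761
d₂ = d₁ − σ√T = 1.364761 − 0.203280 = 1.161481
e^{−rT} = 0.924695
N(d₁) = 0.913836,  N(d₂) = 0.877277
Call price V = S·N(d₁) − K·e^{−rT}·N(d₂) = 115.728180 − 85.939971 = 29.788208
ρ = K·T·e^{−rT}·N(d₂) = 139.592295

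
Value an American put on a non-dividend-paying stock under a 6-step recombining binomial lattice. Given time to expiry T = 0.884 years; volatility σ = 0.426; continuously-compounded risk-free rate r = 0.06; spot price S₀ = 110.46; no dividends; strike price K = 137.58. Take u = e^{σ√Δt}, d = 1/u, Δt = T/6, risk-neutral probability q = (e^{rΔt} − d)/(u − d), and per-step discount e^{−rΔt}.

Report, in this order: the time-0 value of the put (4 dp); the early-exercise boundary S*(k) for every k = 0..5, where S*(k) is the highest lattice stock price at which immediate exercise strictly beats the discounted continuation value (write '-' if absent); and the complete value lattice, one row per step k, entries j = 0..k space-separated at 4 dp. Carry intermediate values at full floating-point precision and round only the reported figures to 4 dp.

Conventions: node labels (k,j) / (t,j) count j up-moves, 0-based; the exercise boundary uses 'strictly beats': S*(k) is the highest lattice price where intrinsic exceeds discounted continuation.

Δt=0.14733  u=1.17764  d=0.84915  q=0.48624  discount=0.99120
step 6 (expiry): payoffs max(K−S,0) = 96.1685 80.1487 57.9316 27.1200 0.0000 0.0000 0.0000
step 5: (k=5,j=0): S=48.7680, K−S=88.8120, hold=87.6012 ⇒ V=88.8120 exercise | (k=5,j=1): S=67.6336, K−S=69.9464, hold=68.7355 ⇒ V=69.9464 exercise | (k=5,j=2): S=93.7974, K−S=43.7826, hold=42.5717 ⇒ V=43.7826 exercise | (k=5,j=3): S=130.0826, K−S=7.4974, hold=13.8105 ⇒ V=13.8105 continue | (k=5,j=4): S=180.4045, K−S=0.0000, hold=0.0000 ⇒ V=0.0000 continue | (k=5,j=5): S=250.1931, K−S=0.0000, hold=0.0000 ⇒ V=0.0000 continue  boundary S*=93.7974
step 4: (k=4,j=0): S=57.4313, K−S=80.1487, hold=78.9378 ⇒ V=80.1487 exercise | (k=4,j=1): S=79.6484, K−S=57.9316, hold=56.7208 ⇒ V=57.9316 exercise | (k=4,j=2): S=110.4600, K−S=27.1200, hold=28.9518 ⇒ V=28.9518 continue | (k=4,j=3): S=153.1910, K−S=0.0000, hold=7.0328 ⇒ V=7.0328 continue | (k=4,j=4): S=212.4522, K−S=0.0000, hold=0.0000 ⇒ V=0.0000 continue  boundary S*=79.6484
step 3: (k=3,j=0): S=67.6336, K−S=69.9464, hold=68.7355 ⇒ V=69.9464 exercise | (k=3,j=1): S=93.7974, K−S=43.7826, hold=43.4546 ⇒ V=43.7826 exercise | (k=3,j=2): S=130.0826, K−S=7.4974, hold=18.1329 ⇒ V=18.1329 continue | (k=3,j=3): S=180.4045, K−S=0.0000, hold=3.5814 ⇒ V=3.5814 continue  boundary S*=93.7974
step 2: (k=2,j=0): S=79.6484, K−S=57.9316, hold=56.7208 ⇒ V=57.9316 exercise | (k=2,j=1): S=110.4600, K−S=27.1200, hold=31.0350 ⇒ V=31.0350 continue | (k=2,j=2): S=153.1910, K−S=0.0000, hold=10.9600 ⇒ V=10.9600 continue  boundary S*=79.6484
step 1: (k=1,j=0): S=93.7974, K−S=43.7826, hold=44.4586 ⇒ V=44.4586 continue | (k=1,j=1): S=130.0826, K−S=7.4974, hold=21.0865 ⇒ V=21.0865 continue  boundary S*=-
step 0: (k=0,j=0): S=110.4600, K−S=27.1200, hold=32.8028 ⇒ V=32.8028 continue  boundary S*=-

price = 32.8028
boundary = - - 79.6484 93.7974 79.6484 93.7974
tree:
32.8028
44.4586 21.0865
57.9316 31.0350 10.9600
69.9464 43.7826 18.1329 3.5814
80.1487 57.9316 28.9518 7.0328 0.0000
88.8120 69.9464 43.7826 13.8105 0.0000 0.0000
96.1685 80.1487 57.9316 27.1200 0.0000 0.0000 0.0000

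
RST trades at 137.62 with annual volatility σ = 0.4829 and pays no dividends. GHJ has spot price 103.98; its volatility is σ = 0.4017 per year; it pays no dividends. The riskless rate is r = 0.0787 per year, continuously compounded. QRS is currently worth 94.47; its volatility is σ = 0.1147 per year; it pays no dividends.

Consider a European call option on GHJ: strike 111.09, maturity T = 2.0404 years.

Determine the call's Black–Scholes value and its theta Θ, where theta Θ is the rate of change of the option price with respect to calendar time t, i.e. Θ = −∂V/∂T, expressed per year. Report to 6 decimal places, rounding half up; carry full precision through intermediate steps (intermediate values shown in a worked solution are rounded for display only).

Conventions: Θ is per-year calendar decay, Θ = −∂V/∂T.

price = 27.401430
Θ = -8.628052

σ√T = 0.4017·√2.0404 = 0.573799
d₁ = (ln(S/K) + (r+σ²/2)T) / (σ√T) = (ln(103.98/111.09) + (0.0787+0.4017²/2)·2.0404) / 0.573799 = (-0.066142 + 0.325202) / 0.573799 = 0.451482
d₂ = d₁ − σ√T = 0.451482 − 0.573799 = -0.122317
e^{−rT} = 0.851650
N(d₁) = 0.674179,  N(d₂) = 0.451324
Call price V = S·N(d₁) − K·e^{−rT}·N(d₂) = 70.101125 − 42.699696 = 27.401430
φ(d₁) = (1/√(2π))·e^{−d₁²/2} = 0.360286
Θ = −S·φ(d₁)·σ/(2√T) − r·K·e^{−rT}·N(d₂) = −5.267586 − 3.360466 = -8.628052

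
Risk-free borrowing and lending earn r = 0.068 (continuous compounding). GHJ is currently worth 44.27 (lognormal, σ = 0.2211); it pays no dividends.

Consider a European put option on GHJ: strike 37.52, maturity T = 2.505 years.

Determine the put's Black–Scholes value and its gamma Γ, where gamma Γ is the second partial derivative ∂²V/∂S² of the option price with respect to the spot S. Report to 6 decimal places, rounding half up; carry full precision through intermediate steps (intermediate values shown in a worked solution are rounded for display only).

price = 1.166750
Γ = 0.013531

σ√T = 0.2211·√2.505 = 0.349939
d₁ = (ln(S/K) + (r+σ²/2)T) / (σ√T) = (ln(44.27/37.52) + (0.068+0.2211²/2)·2.505) / 0.349939 = (0.165433 + 0.231569) / 0.349939 = 1.134488
d₂ = d₁ − σ√T = 1.134488 − 0.349939 = 0.784549
e^{−rT} = 0.843378
N(−d₁) = 0.128295,  N(−d₂) = 0.216359
Put price V = K·e^{−rT}·N(−d₂) − S·N(−d₁) = 6.846368 − 5.679617 = 1.166750
φ(d₁) = (1/√(2π))·e^{−d₁²/2} = 0.209618
Γ = φ(d₁) / (S·σ·√T) = 0.013531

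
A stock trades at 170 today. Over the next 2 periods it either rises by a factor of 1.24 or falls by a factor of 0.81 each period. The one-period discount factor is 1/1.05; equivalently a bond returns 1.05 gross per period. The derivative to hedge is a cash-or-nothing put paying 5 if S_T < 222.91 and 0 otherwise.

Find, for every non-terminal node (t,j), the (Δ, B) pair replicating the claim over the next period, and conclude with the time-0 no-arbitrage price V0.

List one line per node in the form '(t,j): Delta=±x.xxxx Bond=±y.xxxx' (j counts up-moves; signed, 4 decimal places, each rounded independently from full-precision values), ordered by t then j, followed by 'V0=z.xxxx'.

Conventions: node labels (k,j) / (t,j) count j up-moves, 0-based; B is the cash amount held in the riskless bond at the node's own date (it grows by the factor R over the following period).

(0,0): Delta=-0.0364 Bond=9.3033
(1,0): Delta=0.0000 Bond=4.7619
(1,1): Delta=-0.0552 Bond=13.7320
V0=3.1224

Under the risk-neutral measure, an up-move has probability p* = (R−d)/(u−d) = 0.5581 and values discount at R = 1.05.
At maturity the claim pays: V(2,0)=5.0000, V(2,1)=5.0000, V(2,2)=0.0000
(1,0): S=137.7000. Δ = (V_up−V_dn)/(S_up−S_dn) = (5.0000−5.0000)/(170.7480−111.5370) = 0.0000. V = [p*·5.0000 + (1−p*)·5.0000]/1.05 = 4.7619. B = V − Δ·S = 4.7619.
(1,1): S=210.8000. Δ = (V_up−V_dn)/(S_up−S_dn) = (0.0000−5.0000)/(261.3920−170.7480) = -0.0552. V = [p*·0.0000 + (1−p*)·5.0000]/1.05 = 2.1041. B = V − Δ·S = 13.7320.
(0,0): S=170.0000. Δ = (V_up−V_dn)/(S_up−S_dn) = (2.1041−4.7619)/(210.8000−137.7000) = -0.0364. V = [p*·2.1041 + (1−p*)·4.7619]/1.05 = 3.1224. B = V − Δ·S = 9.3033.
Sanity check at the root: Δ(0,0)·S0 + B(0,0) reproduces V0 = 3.1224.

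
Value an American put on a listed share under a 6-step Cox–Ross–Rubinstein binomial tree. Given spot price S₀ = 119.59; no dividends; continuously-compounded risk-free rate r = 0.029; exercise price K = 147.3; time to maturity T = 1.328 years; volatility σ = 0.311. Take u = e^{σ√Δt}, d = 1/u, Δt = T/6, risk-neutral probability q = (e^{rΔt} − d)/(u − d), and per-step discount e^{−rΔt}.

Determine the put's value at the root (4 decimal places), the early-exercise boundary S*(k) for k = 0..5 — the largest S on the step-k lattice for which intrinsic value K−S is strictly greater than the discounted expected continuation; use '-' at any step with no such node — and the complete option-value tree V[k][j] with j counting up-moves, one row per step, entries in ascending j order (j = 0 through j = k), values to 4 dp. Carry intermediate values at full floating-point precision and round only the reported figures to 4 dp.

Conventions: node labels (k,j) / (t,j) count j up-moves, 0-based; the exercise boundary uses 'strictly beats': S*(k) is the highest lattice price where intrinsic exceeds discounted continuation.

params: Δt=0.22133 u=1.15756 d=0.86389 q=0.48541 e^(-rΔt)=0.99360
t_6 payoffs: 97.5908 80.6926 58.0499 27.7100 0.0000 0.0000 0.0000
t_5: node(5,0) S=57.5413 payoff=89.7587 vs cont=88.8163 → 89.7587 [stop]  node(5,1) S=77.1020 payoff=70.1980 vs cont=69.2555 → 70.1980 [stop]  node(5,2) S=103.3122 payoff=43.9878 vs cont=43.0453 → 43.9878 [stop]  node(5,3) S=138.4325 payoff=8.8675 vs cont=14.1680 → 14.1680 [wait]  node(5,4) S=185.4915 payoff=0.0000 vs cont=0.0000 → 0.0000 [wait]  node(5,5) S=248.5479 payoff=0.0000 vs cont=0.0000 → 0.0000 [wait]  ⇒ S*(5)=103.3122
t_4: node(4,0) S=66.6074 payoff=80.6926 vs cont=79.7501 → 80.6926 [stop]  node(4,1) S=89.2501 payoff=58.0499 vs cont=57.1075 → 58.0499 [stop]  node(4,2) S=119.5900 payoff=27.7100 vs cont=29.3240 → 29.3240 [wait]  node(4,3) S=160.2437 payoff=0.0000 vs cont=7.2440 → 7.2440 [wait]  node(4,4) S=214.7173 payoff=0.0000 vs cont=0.0000 → 0.0000 [wait]  ⇒ S*(4)=89.2501
t_3: node(3,0) S=77.1020 payoff=70.1980 vs cont=69.2555 → 70.1980 [stop]  node(3,1) S=103.3122 payoff=43.9878 vs cont=43.8238 → 43.9878 [stop]  node(3,2) S=138.4325 payoff=8.8675 vs cont=18.4870 → 18.4870 [wait]  node(3,3) S=185.4915 payoff=0.0000 vs cont=3.7038 → 3.7038 [wait]  ⇒ S*(3)=103.3122
t_2: node(2,0) S=89.2501 payoff=58.0499 vs cont=57.1075 → 58.0499 [stop]  node(2,1) S=119.5900 payoff=27.7100 vs cont=31.4071 → 31.4071 [wait]  node(2,2) S=160.2437 payoff=0.0000 vs cont=11.2387 → 11.2387 [wait]  ⇒ S*(2)=89.2501
t_1: node(1,0) S=103.3122 payoff=43.9878 vs cont=44.8285 → 44.8285 [wait]  node(1,1) S=138.4325 payoff=8.8675 vs cont=21.4788 → 21.4788 [wait]  ⇒ S*(1)=-
t_0: node(0,0) S=119.5900 payoff=27.7100 vs cont=33.2799 → 33.2799 [wait]  ⇒ S*(0)=-

price = 33.2799
boundary = - - 89.2501 103.3122 89.2501 103.3122
tree:
33.2799
44.8285 21.4788
58.0499 31.4071 11.2387
70.1980 43.9878 18.4870 3.7038
80.6926 58.0499 29.3240 7.2440 0.0000
89.7587 70.1980 43.9878 14.1680 0.0000 0.0000
97.5908 80.6926 58.0499 27.7100 0.0000 0.0000 0.0000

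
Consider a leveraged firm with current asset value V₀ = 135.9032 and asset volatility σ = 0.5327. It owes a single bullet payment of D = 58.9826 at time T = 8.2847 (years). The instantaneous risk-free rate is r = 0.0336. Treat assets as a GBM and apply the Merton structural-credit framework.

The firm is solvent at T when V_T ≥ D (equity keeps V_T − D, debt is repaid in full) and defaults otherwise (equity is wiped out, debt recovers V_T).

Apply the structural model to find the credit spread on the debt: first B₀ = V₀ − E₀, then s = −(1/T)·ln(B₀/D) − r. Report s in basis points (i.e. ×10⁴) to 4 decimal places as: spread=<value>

spread=447.8047

Equity is a call on the firm's assets struck at D = 58.9826:
d₁ = [ln(V₀/D) + (r + σ²/2)T] / (σ√T)
   = [ln(135.9032/58.9826) + (0.0336 + 0.5·0.5327²)·8.2847] / (0.5327·√8.2847)
   = [0.834700 + 1.453838] / 1.533279 = 1.492578
d₂ = d₁ − σ√T = 1.492578 − 1.533279 = -0.040701
N(d₁) = 0.932226,  N(d₂) = 0.483767,  e^(−rT) = 0.757020
E₀ = V₀·N(d₁) − D·e^(−rT)·N(d₂)
   = 135.9032·0.932226 − 58.9826·0.757020·0.483767 = 105.091829
B₀ = V₀ − E₀ = 135.9032 − 105.091829 = 30.811371
spread = −(1/T)·ln(B₀/D) − r = −(1/8.2847)·ln(30.811371/58.9826) − 0.0336 = 0.04478047
in basis points: 0.04478047 × 10⁴ = 447.8047 bp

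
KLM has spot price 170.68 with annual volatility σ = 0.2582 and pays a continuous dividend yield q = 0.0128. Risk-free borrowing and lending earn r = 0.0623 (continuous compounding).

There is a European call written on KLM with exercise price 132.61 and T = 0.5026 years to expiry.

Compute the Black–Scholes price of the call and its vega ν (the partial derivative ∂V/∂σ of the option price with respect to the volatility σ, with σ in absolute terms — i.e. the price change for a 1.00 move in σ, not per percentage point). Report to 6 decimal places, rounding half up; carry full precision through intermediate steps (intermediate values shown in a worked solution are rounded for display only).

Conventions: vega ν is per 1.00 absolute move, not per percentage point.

price = 41.827015
ν = 13.204102

σ√T = 0.2582·√0.5026 = 0.183049
d₁ = (ln(S/K) + (r−q+σ²/2)T) / (σ√T) = (ln(170.68/132.61) + (0.0623−0.0128+0.2582²/2)·0.5026) / 0.183049 = (0.252378 + 0.041632) / 0.183049 = 1.606182
d₂ = d₁ − σ√T = 1.606182 − 0.183049 = 1.423133
e^{−rT} = 0.969173
e^{−qT} = 0.993587
N(d₁) = 0.945883,  N(d₂) = 0.922651
Call price V = S·e^{−qT}·N(d₁) − K·e^{−rT}·N(d₂) = 160.408046 − 118.581031 = 41.827015
φ(d₁) = (1/√(2π))·e^{−d₁²/2} = 0.109827
ν = S·e^{−qT}·φ(d₁)·√T = 13.204102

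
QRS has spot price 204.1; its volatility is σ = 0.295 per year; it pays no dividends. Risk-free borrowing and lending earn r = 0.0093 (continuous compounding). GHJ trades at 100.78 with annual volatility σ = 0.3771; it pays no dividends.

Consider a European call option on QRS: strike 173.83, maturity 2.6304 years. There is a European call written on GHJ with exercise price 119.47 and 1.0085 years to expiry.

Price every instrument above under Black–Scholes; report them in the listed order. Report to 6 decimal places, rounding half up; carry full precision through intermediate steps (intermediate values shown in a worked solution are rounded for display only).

price(QRS call K=173.83) = 55.115492
price(GHJ call K=119.47) = 9.106877

[QRS call K=173.83]
σ√T = 0.295·√2.6304 = 0.478446
d₁ = (ln(S/K) + (r+σ²/2)T) / (σ√T) = (ln(204.1/173.83) + (0.0093+0.295²/2)·2.6304) / 0.478446 = (0.160532 + 0.138918) / 0.478446 = 0.625881
d₂ = d₁ − σ√T = 0.625881 − 0.478446 = 0.147435
e^{−rT} = 0.975834
N(d₁) = 0.734304,  N(d₂) = 0.558606
price = S·N(d₁) − K·e^{−rT}·N(d₂) = 149.871346 − 94.755853 = 55.115492
[GHJ call K=119.47]
σ√T = 0.3771·√1.0085 = 0.378699
d₁ = (ln(S/K) + (r+σ²/2)T) / (σ√T) = (ln(100.78/119.47) + (0.0093+0.3771²/2)·1.0085) / 0.378699 = (-0.170125 + 0.081086) / 0.378699 = -0.235120
d₂ = d₁ − σ√T = -0.235120 − 0.378699 = -0.613819
e^{−rT} = 0.990665
N(d₁) = 0.407058,  N(d₂) = 0.269667
price = S·N(d₁) − K·e^{−rT}·N(d₂) = 41.023288 − 31.916411 = 9.106877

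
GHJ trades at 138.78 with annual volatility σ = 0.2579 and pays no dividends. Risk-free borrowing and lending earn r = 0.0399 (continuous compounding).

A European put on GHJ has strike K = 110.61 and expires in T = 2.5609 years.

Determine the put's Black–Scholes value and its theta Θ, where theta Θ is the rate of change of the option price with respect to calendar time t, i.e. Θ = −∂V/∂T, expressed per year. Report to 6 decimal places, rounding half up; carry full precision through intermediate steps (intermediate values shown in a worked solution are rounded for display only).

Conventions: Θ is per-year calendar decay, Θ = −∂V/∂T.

price = 5.795166
Θ = -1.591151

σ√T = 0.2579·√2.5609 = 0.412713
d₁ = (ln(S/K) + (r+σ²/2)T) / (σ√T) = (ln(138.78/110.61) + (0.0399+0.2579²/2)·2.5609) / 0.412713 = (0.226879 + 0.187346) / 0.412713 = 1.003665
d₂ = d₁ − σ√T = 1.003665 − 0.412713 = 0.590953
e^{−rT} = 0.902867
N(−d₁) = 0.157770,  N(−d₂) = 0.277276
Put price V = K·e^{−rT}·N(−d₂) − S·N(−d₁) = 27.690490 − 21.895324 = 5.795166
φ(d₁) = (1/√(2π))·e^{−d₁²/2} = 0.241084
Θ = −S·φ(d₁)·σ/(2√T) + r·K·e^{−rT}·N(−d₂) = −2.696001 + 1.104851 = -1.591151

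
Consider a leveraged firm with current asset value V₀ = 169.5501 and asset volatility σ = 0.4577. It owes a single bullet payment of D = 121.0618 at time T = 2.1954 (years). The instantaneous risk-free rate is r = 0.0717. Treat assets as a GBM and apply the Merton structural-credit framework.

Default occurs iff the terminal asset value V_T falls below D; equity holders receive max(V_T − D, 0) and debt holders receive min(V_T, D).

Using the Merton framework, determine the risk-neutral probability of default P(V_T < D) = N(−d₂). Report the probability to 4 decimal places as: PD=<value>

PD=0.3484

Apply the equity-as-call identities (strike 121.0618, horizon 2.1954 years):
d₁ = [ln(V₀/D) + (r + σ²/2)T] / (σ√T)
   = [ln(169.5501/121.0618) + (0.0717 + 0.5·0.4577²)·2.1954] / (0.4577·√2.1954)
   = [0.336847 + 0.387367] / 0.678169 = 1.067896
d₂ = d₁ − σ√T = 1.067896 − 0.678169 = 0.389728
risk-neutral PD = N(−d₂) = N(-0.389728) = 0.348369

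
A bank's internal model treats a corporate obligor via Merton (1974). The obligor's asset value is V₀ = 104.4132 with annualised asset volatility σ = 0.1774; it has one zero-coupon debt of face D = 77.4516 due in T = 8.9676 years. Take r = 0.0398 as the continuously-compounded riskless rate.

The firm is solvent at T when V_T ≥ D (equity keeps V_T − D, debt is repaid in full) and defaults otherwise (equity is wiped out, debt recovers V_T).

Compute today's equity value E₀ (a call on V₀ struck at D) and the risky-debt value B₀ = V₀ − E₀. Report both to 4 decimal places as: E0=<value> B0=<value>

E0=52.2501 B0=52.1631

Equity is a call on the firm's assets struck at D = 77.4516:
d₁ = [ln(V₀/D) + (r + σ²/2)T] / (σ√T)
   = [ln(104.4132/77.4516) + (0.0398 + 0.5·0.1774²)·8.9676] / (0.1774·√8.9676)
   = [0.298703 + 0.498019] / 0.531241 = 1.499737
d₂ = d₁ − σ√T = 1.499737 − 0.531241 = 0.968496
N(d₁) = 0.933159,  N(d₂) = 0.833602,  e^(−rT) = 0.699835
E₀ = V₀·N(d₁) − D·e^(−rT)·N(d₂)
   = 104.4132·0.933159 − 77.4516·0.699835·0.833602 = 52.250088
B₀ = V₀ − E₀ = 104.4132 − 52.250088 = 52.163112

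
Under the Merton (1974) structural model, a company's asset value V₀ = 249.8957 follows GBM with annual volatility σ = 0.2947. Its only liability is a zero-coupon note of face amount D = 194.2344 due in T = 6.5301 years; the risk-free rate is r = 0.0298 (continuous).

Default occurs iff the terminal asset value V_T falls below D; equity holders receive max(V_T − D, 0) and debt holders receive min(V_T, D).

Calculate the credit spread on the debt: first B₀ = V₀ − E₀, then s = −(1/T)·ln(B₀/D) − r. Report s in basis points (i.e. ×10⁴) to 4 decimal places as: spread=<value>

Work the structural quantities from V₀ = 249.8957 against face 194.2344:
d₁ = [ln(V₀/D) + (r + σ²/2)T] / (σ√T)
   = [ln(249.8957/194.2344) + (0.0298 + 0.5·0.2947²)·6.5301] / (0.2947·√6.5301)
   = [0.251978 + 0.478160] / 0.753078 = 0.969539
d₂ = d₁ − σ√T = 0.969539 − 0.753078 = 0.216460
N(d₁) = 0.833862,  N(d₂) = 0.585686,  e^(−rT) = 0.823166
E₀ = V₀·N(d₁) − D·e^(−rT)·N(d₂)
   = 249.8957·0.833862 − 194.2344·0.823166·0.585686 = 114.734824
B₀ = V₀ − E₀ = 249.8957 − 114.734824 = 135.160876
spread = −(1/T)·ln(B₀/D) − r = −(1/6.5301)·ln(135.160876/194.2344) − 0.0298 = 0.02572747
in basis points: 0.02572747 × 10⁴ = 257.2747 bp

spread=257.2747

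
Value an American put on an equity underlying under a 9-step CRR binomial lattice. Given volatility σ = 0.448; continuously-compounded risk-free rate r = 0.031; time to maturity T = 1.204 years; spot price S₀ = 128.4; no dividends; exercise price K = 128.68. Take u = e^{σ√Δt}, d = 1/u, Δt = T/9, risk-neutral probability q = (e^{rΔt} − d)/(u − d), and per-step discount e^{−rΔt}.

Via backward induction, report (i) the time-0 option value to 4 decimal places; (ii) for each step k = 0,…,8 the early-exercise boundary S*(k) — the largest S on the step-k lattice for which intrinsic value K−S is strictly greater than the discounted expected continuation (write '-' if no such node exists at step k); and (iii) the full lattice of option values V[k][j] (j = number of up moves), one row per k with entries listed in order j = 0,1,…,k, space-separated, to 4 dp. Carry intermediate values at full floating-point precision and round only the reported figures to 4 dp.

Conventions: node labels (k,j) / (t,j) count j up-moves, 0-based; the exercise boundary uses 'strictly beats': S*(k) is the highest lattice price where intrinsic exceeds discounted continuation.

params: Δt=0.13378 u=1.17805 d=0.84886 q=0.47175 e^(-rΔt)=0.99586
t_9 payoffs: 99.2969 87.9022 72.0887 50.1427 19.6861 0.0000 0.0000 0.0000 0.0000 0.0000
t_8: node(8,0) S=34.6147 payoff=94.0653 vs cont=93.5327 → 94.0653 [stop]  node(8,1) S=48.0382 payoff=80.6418 vs cont=80.1092 → 80.6418 [stop]  node(8,2) S=66.6673 payoff=62.0127 vs cont=61.4801 → 62.0127 [stop]  node(8,3) S=92.5207 payoff=36.1593 vs cont=35.6267 → 36.1593 [stop]  node(8,4) S=128.4000 payoff=0.2800 vs cont=10.3562 → 10.3562 [wait]  node(8,5) S=178.1932 payoff=0.0000 vs cont=0.0000 → 0.0000 [wait]  node(8,6) S=247.2960 payoff=0.0000 vs cont=0.0000 → 0.0000 [wait]  node(8,7) S=343.1967 payoff=0.0000 vs cont=0.0000 → 0.0000 [wait]  node(8,8) S=476.2874 payoff=0.0000 vs cont=0.0000 → 0.0000 [wait]  ⇒ S*(8)=92.5207
t_7: node(7,0) S=40.7778 payoff=87.9022 vs cont=87.3696 → 87.9022 [stop]  node(7,1) S=56.5913 payoff=72.0887 vs cont=71.5561 → 72.0887 [stop]  node(7,2) S=78.5373 payoff=50.1427 vs cont=49.6102 → 50.1427 [stop]  node(7,3) S=108.9939 payoff=19.6861 vs cont=23.8874 → 23.8874 [wait]  node(7,4) S=151.2614 payoff=0.0000 vs cont=5.4480 → 5.4480 [wait]  node(7,5) S=209.9201 payoff=0.0000 vs cont=0.0000 → 0.0000 [wait]  node(7,6) S=291.3266 payoff=0.0000 vs cont=0.0000 → 0.0000 [wait]  node(7,7) S=404.3022 payoff=0.0000 vs cont=0.0000 → 0.0000 [wait]  ⇒ S*(7)=78.5373
t_6: node(6,0) S=48.0382 payoff=80.6418 vs cont=80.1092 → 80.6418 [stop]  node(6,1) S=66.6673 payoff=62.0127 vs cont=61.4801 → 62.0127 [stop]  node(6,2) S=92.5207 payoff=36.1593 vs cont=37.6005 → 37.6005 [wait]  node(6,3) S=128.4000 payoff=0.2800 vs cont=15.1257 → 15.1257 [wait]  node(6,4) S=178.1932 payoff=0.0000 vs cont=2.8660 → 2.8660 [wait]  node(6,5) S=247.2960 payoff=0.0000 vs cont=0.0000 → 0.0000 [wait]  node(6,6) S=343.1967 payoff=0.0000 vs cont=0.0000 → 0.0000 [wait]  ⇒ S*(6)=66.6673
t_5: node(5,0) S=56.5913 payoff=72.0887 vs cont=71.5561 → 72.0887 [stop]  node(5,1) S=78.5373 payoff=50.1427 vs cont=50.2872 → 50.2872 [wait]  node(5,2) S=108.9939 payoff=19.6861 vs cont=26.8862 → 26.8862 [wait]  node(5,3) S=151.2614 payoff=0.0000 vs cont=9.3035 → 9.3035 [wait]  node(5,4) S=209.9201 payoff=0.0000 vs cont=1.5077 → 1.5077 [wait]  node(5,5) S=291.3266 payoff=0.0000 vs cont=0.0000 → 0.0000 [wait]  ⇒ S*(5)=56.5913
t_4: node(4,0) S=66.6673 payoff=62.0127 vs cont=61.5480 → 62.0127 [stop]  node(4,1) S=92.5207 payoff=36.1593 vs cont=39.0854 → 39.0854 [wait]  node(4,2) S=128.4000 payoff=0.2800 vs cont=18.5146 → 18.5146 [wait]  node(4,3) S=178.1932 payoff=0.0000 vs cont=5.6025 → 5.6025 [wait]  node(4,4) S=247.2960 payoff=0.0000 vs cont=0.7931 → 0.7931 [wait]  ⇒ S*(4)=66.6673
t_3: node(3,0) S=78.5373 payoff=50.1427 vs cont=50.9848 → 50.9848 [wait]  node(3,1) S=108.9939 payoff=19.6861 vs cont=29.2595 → 29.2595 [wait]  node(3,2) S=151.2614 payoff=0.0000 vs cont=12.3719 → 12.3719 [wait]  node(3,3) S=209.9201 payoff=0.0000 vs cont=3.3199 → 3.3199 [wait]  ⇒ S*(3)=-
t_2: node(2,0) S=92.5207 payoff=36.1593 vs cont=40.5673 → 40.5673 [wait]  node(2,1) S=128.4000 payoff=0.2800 vs cont=21.2047 → 21.2047 [wait]  node(2,2) S=178.1932 payoff=0.0000 vs cont=8.0681 → 8.0681 [wait]  ⇒ S*(2)=-
t_1: node(1,0) S=108.9939 payoff=19.6861 vs cont=31.3029 → 31.3029 [wait]  node(1,1) S=151.2614 payoff=0.0000 vs cont=14.9454 → 14.9454 [wait]  ⇒ S*(1)=-
t_0: node(0,0) S=128.4000 payoff=0.2800 vs cont=23.4886 → 23.4886 [wait]  ⇒ S*(0)=-

price = 23.4886
boundary = - - - - 66.6673 56.5913 66.6673 78.5373 92.5207
tree:
23.4886
31.3029 14.9454
40.5673 21.2047 8.0681
50.9848 29.2595 12.3719 3.3199
62.0127 39.0854 18.5146 5.6025 0.7931
72.0887 50.2872 26.8862 9.3035 1.5077 0.0000
80.6418 62.0127 37.6005 15.1257 2.8660 0.0000 0.0000
87.9022 72.0887 50.1427 23.8874 5.4480 0.0000 0.0000 0.0000
94.0653 80.6418 62.0127 36.1593 10.3562 0.0000 0.0000 0.0000 0.0000
99.2969 87.9022 72.0887 50.1427 19.6861 0.0000 0.0000 0.0000 0.0000 0.0000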